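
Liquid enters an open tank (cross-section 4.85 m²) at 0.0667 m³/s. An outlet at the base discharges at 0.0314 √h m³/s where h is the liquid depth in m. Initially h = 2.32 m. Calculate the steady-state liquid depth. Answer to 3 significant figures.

A dh/dt = Q_in − 0.0314 √h. Steady state requires inflow = outflow:
Q_in = 0.0314 √h_ss ⇒ √h_ss = 0.0667/0.0314 = 2.1242.
h_ss = 2.1242² = 4.5122 m. (Since h₀ = 2.32 m < h_ss, the level will rise toward this value.)

4.51 m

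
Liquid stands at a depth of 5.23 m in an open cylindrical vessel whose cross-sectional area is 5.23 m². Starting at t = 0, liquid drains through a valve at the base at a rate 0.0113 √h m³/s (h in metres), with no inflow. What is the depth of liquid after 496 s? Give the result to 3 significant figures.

3.07 m

With no inflow, A dh/dt = −0.0113 √h.
Separate and integrate: 2(√h − √h₀) = −(0.0113/A) t.
√h = √5.23 − 0.0113·496/(2·5.23) = 2.2869 − 0.53583 = 1.7511.
h = 1.7511² = 3.0663 m.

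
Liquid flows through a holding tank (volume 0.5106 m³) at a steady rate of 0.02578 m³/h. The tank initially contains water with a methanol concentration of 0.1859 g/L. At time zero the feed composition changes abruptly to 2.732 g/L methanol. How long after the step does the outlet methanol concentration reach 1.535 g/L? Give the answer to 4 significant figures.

14.95 h

Mass balance on the solute (V constant): V dC/dt = Q(C_in − C), so τ = V/Q = 19.8061 h.
C(t) = C_in + (C₀ − C_in) e^(−t/τ). Set C = 1.535 and solve for t:
e^(−t/τ) = (C − C_in)/(C₀ − C_in) = (1.535 − 2.732)/(0.1859 − 2.732) = 0.470131
t = −τ ln(…) = 19.8061 × 0.754744 = 14.9485 h.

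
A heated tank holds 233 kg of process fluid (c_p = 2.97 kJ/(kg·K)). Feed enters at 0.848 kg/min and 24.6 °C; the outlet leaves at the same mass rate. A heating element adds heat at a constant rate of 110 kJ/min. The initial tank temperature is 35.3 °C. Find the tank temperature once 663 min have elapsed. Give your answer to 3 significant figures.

M c_p dT/dt = ṁ c_p (T_in − T) + Q̇.
Rearrange: dT/dt = (T_ss − T)/τ with τ = M/ṁ = 274.76 min and T_ss = T_in + Q̇/(ṁ c_p) = 68.276 °C.
T approaches T_ss exponentially: T(t) = T_ss + (T₀ − T_ss) e^(−t/τ).
T(663) = 68.276 + (-32.976)·e^(−663/274.76) = 68.276 + (-32.976)·0.089548 = 65.323 °C.

65.3 °C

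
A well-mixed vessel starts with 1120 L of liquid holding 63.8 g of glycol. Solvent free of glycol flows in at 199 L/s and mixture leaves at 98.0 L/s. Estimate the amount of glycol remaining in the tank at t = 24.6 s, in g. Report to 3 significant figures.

Total volume: dV/dt = Q_in − Q_out = 101.00 L/s, so V(t) = 1120 + 101.00 t and V(24.6) = 3604.6 L.
Species balance (pure solvent in): dm/dt = −Q_out · m/V(t).
dm/m = −Q_out dt/(V₀ + 101.00 t); integrating gives ln(m/m₀) = −(Q_out/(Q_in−Q_out)) ln(V/V₀).
m = m₀ (V₀/V)^(Q_out/(Q_in−Q_out)) = 63.8 × (1120/3604.6)^(0.97030) = 20.524 g.

20.5 g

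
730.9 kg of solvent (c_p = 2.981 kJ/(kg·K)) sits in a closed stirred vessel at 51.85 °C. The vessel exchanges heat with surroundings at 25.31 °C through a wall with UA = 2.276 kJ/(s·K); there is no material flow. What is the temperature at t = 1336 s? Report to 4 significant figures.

M c_p dT/dt = −UA(T − T_amb).
dT/dt = (T_ss − T)/τ with T_ss = T_amb = 25.3100 °C, τ = M c_p/UA = 730.9·2.981/2.276 = 957.299 s.
Integrating: T(t) = T_ss + (T₀ − T_ss) e^(−t/τ).
T(1336) = 25.3100 + (26.5400)·0.247686 = 31.8836 °C.

31.88 °C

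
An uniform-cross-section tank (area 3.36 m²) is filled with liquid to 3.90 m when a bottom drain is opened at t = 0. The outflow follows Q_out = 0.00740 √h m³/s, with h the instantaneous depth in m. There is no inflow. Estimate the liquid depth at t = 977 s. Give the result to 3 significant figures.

0.808 m

With no inflow, A dh/dt = −0.00740 √h.
This is separable: 2 d(√h)/dt = −0.00740/A, so √h = √h₀ − (0.00740/(2A)) t.
√h = √3.90 − 0.00740·977/(2·3.36) = 1.9748 − 1.0759 = 0.89898.
h = 0.89898² = 0.80816 m.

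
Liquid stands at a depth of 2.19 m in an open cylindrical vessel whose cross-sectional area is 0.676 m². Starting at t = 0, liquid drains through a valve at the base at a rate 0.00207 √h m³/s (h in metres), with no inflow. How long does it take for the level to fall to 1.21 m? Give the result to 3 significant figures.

With no inflow, A dh/dt = −0.00207 √h.
This is separable: 2 d(√h)/dt = −0.00207/A, so √h = √h₀ − (0.00207/(2A)) t.
t = 2A(√h₀ − √h)/0.00207 = 2·0.676·(√2.19 − √1.21)/0.00207
  = 1.3520 × (1.4799 − 1.1000) / 0.00207 = 248.10 s.

248 s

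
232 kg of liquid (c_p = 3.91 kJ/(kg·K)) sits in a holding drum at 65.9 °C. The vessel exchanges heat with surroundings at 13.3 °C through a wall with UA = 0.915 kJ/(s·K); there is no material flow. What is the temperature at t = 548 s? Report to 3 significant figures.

43.6 °C

M c_p dT/dt = −UA(T − T_amb).
dT/dt = (T_ss − T)/τ with T_ss = T_amb = 13.300 °C, τ = M c_p/UA = 232·3.91/0.915 = 991.39 s.
Solution: T(t) = T_ss + (T₀ − T_ss) e^(−t/τ).
T(548) = 13.300 + (52.600)·0.57536 = 43.564 °C.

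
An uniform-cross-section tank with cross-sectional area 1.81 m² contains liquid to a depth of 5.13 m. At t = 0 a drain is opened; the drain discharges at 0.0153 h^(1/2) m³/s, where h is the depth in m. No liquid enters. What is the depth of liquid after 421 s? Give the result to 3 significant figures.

0.236 m

Mass balance (ρ constant): A dh/dt = −0.0153 √h.
Separate and integrate: 2(√h − √h₀) = −(0.0153/A) t.
√h = √5.13 − 0.0153·421/(2·1.81) = 2.2650 − 1.7794 = 0.48559.
h = 0.48559² = 0.23579 m.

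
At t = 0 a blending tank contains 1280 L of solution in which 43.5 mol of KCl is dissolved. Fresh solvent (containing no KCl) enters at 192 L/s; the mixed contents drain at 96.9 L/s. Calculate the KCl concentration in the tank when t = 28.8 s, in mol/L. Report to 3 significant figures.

0.00337 mol/L

Let m(t) be the amount of KCl. Volume: V(t) = V₀ + (Q_in − Q_out) t = 1280 + 95.100 t; V(28.8) = 4018.9 L.
Species balance (pure solvent in): dm/dt = −Q_out · m/V(t).
Separate: dm/m = −Q_out dt/V(t) ⇒ ln(m/m₀) = −(Q_out/(Q_in−Q_out)) ln(V/V₀).
m = m₀ (V₀/V)^(Q_out/(Q_in−Q_out)) = 43.5 × (1280/4018.9)^(1.0189) = 13.558 mol.
C = m/V = 13.558/4018.9 = 0.0033735 mol/L.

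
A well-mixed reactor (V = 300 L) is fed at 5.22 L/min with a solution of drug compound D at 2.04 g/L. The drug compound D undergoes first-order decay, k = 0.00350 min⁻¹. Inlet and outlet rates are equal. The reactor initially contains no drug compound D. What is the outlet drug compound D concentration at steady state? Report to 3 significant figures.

Accumulation = in − out − consumed: V dC/dt = Q C_in − Q C − k V C.
Steady state (dC/dt = 0): C_ss = Q C_in/(Q + kV) = C_in/(1 + kV/Q).
C_ss = 5.22·2.04/(5.22 + 0.00350·300) = 10.649/6.2700 = 1.6984 g/L.

1.70 g/L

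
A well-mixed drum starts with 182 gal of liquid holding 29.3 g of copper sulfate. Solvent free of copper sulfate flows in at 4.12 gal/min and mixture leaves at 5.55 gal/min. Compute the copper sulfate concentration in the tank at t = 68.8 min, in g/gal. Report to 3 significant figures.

Let m(t) be the amount of copper sulfate. Volume: V(t) = V₀ + (Q_in − Q_out) t = 182 − 1.4300 t; V(68.8) = 83.616 gal.
Species balance (pure solvent in): dm/dt = −Q_out · m/V(t).
Separate: dm/m = −Q_out dt/V(t) ⇒ ln(m/m₀) = −(Q_out/(Q_in−Q_out)) ln(V/V₀).
m = m₀ (V₀/V)^(Q_out/(Q_in−Q_out)) = 29.3 × (182/83.616)^(-3.8811) = 1.4318 g.
C = m/V = 1.4318/83.616 = 0.017124 g/gal.

0.0171 g/gal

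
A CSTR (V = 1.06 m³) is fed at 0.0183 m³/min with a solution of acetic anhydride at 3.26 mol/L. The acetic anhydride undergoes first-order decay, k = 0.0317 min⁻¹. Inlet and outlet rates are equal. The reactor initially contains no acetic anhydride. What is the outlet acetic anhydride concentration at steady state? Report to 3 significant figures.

V dC/dt = Q(C_in − C) − k V C.
At steady state: 0 = Q C_in − (Q + kV) C_ss, so C_ss = Q C_in/(Q + kV).
C_ss = 0.0183·3.26/(0.0183 + 0.0317·1.06) = 0.059658/0.051902 = 1.1494 mol/L.

1.15 mol/L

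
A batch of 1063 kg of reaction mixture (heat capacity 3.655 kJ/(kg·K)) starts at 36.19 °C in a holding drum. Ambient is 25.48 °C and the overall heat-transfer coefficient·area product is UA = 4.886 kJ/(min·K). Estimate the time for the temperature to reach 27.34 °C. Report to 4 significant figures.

1392 min

Lumped-capacitance energy balance: M c_p dT/dt = UA(T_amb − T).
τ = M c_p/UA = 795.183 min; T_ss = T_amb = 25.4800 °C.
T(t) = T_ss + (T₀ − T_ss)e^(−t/τ); set T = 27.34:
t = −τ ln[(T − T_ss)/(T₀ − T_ss)] = −795.183 · ln(0.173669) = 1392.05 min.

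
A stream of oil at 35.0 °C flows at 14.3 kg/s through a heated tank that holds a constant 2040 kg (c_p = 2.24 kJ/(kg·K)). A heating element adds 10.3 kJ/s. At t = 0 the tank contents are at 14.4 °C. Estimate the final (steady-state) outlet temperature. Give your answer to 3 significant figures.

Unsteady energy balance on the tank contents: M c_p dT/dt = ṁ c_p (T_in − T) + 10.3.
At steady state dT/dt = 0 ⇒ T_ss = T_in + Q̇/(ṁ c_p) = 35.0 + 10.3/(14.3·2.24) = 35.322 °C.

35.3 °C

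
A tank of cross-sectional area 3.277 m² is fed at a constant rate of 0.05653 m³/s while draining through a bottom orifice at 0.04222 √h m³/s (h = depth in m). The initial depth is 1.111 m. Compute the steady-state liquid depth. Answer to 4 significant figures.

1.793 m

Level balance: A dh/dt = 0.05653 − 0.04222 √h. Setting dh/dt = 0:
Q_in = 0.04222 √h_ss ⇒ √h_ss = 0.05653/0.04222 = 1.33894.
h_ss = 1.33894² = 1.79276 m. (Since h₀ = 1.111 m < h_ss, the level will rise toward this value.)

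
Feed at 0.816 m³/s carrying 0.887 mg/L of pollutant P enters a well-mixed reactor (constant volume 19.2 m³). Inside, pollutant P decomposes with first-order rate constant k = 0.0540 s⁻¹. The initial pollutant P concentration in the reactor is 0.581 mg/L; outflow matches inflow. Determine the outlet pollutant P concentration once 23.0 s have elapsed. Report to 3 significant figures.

Species balance: V dC/dt = Q C_in − Q C − k V C.
dC/dt = (Q/V) C_in − (Q/V + k) C; effective rate a = Q/V + k = 0.042500 + 0.0540 = 0.096500 s⁻¹.
C_ss = Q C_in/(Q + kV) = 0.39065 mg/L; C(t) = C_ss + (C₀ − C_ss) e^(−a t).
C(23.0) = 0.39065 + (0.19035)·e^(−0.096500·23.0) = 0.39065 + (0.19035)·0.10866 = 0.41133 mg/L.

0.411 mg/L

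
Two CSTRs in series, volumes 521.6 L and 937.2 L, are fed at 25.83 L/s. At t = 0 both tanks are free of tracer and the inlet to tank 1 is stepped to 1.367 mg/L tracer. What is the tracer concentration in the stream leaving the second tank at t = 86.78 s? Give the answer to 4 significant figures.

Each tank obeys Vᵢ dCᵢ/dt = Q(Cᵢ₋₁ − Cᵢ), so τᵢ = Vᵢ/Q.
τ₁ = 521.6/25.83 = 20.1936 s; τ₂ = 937.2/25.83 = 36.2834 s.
Solving the cascade with C₁(0)=C₂(0)=0 gives C₂(t) = C_in[1 − (τ₁ e^(−t/τ₁) − τ₂ e^(−t/τ₂))/(τ₁ − τ₂)].
At t = 86.78: e^(−t/τ₁) = 0.0136038, e^(−t/τ₂) = 0.0914715.
C₂ = 1.367·[1 − (20.1936·0.0136038 − 36.2834·0.0914715)/(-16.0898)] = 1.367·0.810800 = 1.10836 mg/L.

1.108 mg/L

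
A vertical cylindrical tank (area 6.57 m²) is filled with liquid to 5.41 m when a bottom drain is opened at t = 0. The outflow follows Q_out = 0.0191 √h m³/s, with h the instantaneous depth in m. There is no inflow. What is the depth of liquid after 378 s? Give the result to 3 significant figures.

A dh/dt = −Q_out = −0.0191 √h.
∫ h^(−1/2) dh = −(0.0191/A) ∫ dt, giving 2√h = 2√h₀ − (0.0191/A) t.
√h = √5.41 − 0.0191·378/(2·6.57) = 2.3259 − 0.54945 = 1.7765.
h = 1.7765² = 3.1559 m.

3.16 m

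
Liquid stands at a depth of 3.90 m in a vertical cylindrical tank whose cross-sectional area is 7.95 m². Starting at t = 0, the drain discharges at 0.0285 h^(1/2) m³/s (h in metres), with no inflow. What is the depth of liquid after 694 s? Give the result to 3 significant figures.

A dh/dt = −Q_out = −0.0285 √h.
This is separable: 2 d(√h)/dt = −0.0285/A, so √h = √h₀ − (0.0285/(2A)) t.
√h = √3.90 − 0.0285·694/(2·7.95) = 1.9748 − 1.2440 = 0.73088.
h = 0.73088² = 0.53418 m.

0.534 m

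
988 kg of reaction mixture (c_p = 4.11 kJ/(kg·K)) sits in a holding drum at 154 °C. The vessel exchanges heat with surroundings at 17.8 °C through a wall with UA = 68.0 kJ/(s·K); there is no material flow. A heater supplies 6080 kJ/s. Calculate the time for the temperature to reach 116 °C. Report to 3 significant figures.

M c_p dT/dt = −UA(T − T_amb) + Q̇.
τ = M c_p/UA = 59.716 s; T_ss = T_amb + Q̇/UA = 17.8 + 6080/68.0 = 107.21 °C.
T(t) = T_ss + (T₀ − T_ss)e^(−t/τ); set T = 116:
t = −τ ln[(T − T_ss)/(T₀ − T_ss)] = −59.716 · ln(0.18783) = 99.858 s.

99.9 s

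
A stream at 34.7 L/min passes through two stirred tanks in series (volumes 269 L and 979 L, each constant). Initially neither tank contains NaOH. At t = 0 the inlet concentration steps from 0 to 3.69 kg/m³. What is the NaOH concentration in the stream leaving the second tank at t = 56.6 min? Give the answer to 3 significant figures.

3.01 kg/m³

Species balance on tank i: dCᵢ/dt = (Cᵢ₋₁ − Cᵢ)/τᵢ with τᵢ = Vᵢ/Q.
τ₁ = 269/34.7 = 7.7522 min; τ₂ = 979/34.7 = 28.213 min.
Tank 1: C₁ = C_in(1 − e^(−t/τ₁)). Tank 2 (τ₁ ≠ τ₂): C₂ = C_in[1 − (τ₁ e^(−t/τ₁) − τ₂ e^(−t/τ₂))/(τ₁ − τ₂)].
At t = 56.6: e^(−t/τ₁) = 0.00067474, e^(−t/τ₂) = 0.13451.
C₂ = 3.69·[1 − (7.7522·0.00067474 − 28.213·0.13451)/(-20.461)] = 3.69·0.81479 = 3.0066 kg/m³.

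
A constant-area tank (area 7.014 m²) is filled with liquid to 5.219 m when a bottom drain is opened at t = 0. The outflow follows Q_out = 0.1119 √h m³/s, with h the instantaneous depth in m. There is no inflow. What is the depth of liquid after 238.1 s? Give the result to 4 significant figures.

0.1484 m

With no inflow, A dh/dt = −0.1119 √h.
Separate and integrate: 2(√h − √h₀) = −(0.1119/A) t.
√h = √5.219 − 0.1119·238.1/(2·7.014) = 2.28451 − 1.89930 = 0.385212.
h = 0.385212² = 0.148389 m.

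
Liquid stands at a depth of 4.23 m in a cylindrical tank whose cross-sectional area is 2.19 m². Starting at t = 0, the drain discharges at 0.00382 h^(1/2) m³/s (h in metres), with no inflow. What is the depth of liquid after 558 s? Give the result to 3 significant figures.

Volume balance on the tank: A dh/dt = −0.00382 √h.
This is separable: 2 d(√h)/dt = −0.00382/A, so √h = √h₀ − (0.00382/(2A)) t.
√h = √4.23 − 0.00382·558/(2·2.19) = 2.0567 − 0.48666 = 1.5700.
h = 1.5700² = 2.4650 m.

2.47 m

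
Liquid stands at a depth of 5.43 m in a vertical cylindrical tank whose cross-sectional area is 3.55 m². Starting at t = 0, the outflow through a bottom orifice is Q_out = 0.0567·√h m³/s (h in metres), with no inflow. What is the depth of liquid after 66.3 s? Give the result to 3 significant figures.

3.24 m

Unsteady balance on liquid volume: A dh/dt = −0.0567 √h.
Separate and integrate: 2(√h − √h₀) = −(0.0567/A) t.
√h = √5.43 − 0.0567·66.3/(2·3.55) = 2.3302 − 0.52947 = 1.8008.
h = 1.8008² = 3.2428 m.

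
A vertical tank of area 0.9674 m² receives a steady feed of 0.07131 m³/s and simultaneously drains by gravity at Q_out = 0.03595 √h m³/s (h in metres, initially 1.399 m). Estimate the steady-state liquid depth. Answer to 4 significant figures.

3.935 m

Level balance: A dh/dt = 0.07131 − 0.03595 √h. Setting dh/dt = 0:
Q_in = 0.03595 √h_ss ⇒ √h_ss = 0.07131/0.03595 = 1.98359.
h_ss = 1.98359² = 3.93462 m. (Since h₀ = 1.399 m < h_ss, the level will rise toward this value.)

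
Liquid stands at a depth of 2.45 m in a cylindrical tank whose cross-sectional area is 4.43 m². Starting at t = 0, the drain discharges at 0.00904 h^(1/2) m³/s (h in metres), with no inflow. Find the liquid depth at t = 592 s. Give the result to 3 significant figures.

With no inflow, A dh/dt = −0.00904 √h.
Separate and integrate: 2(√h − √h₀) = −(0.00904/A) t.
√h = √2.45 − 0.00904·592/(2·4.43) = 1.5652 − 0.60403 = 0.96122.
h = 0.96122² = 0.92394 m.

0.924 m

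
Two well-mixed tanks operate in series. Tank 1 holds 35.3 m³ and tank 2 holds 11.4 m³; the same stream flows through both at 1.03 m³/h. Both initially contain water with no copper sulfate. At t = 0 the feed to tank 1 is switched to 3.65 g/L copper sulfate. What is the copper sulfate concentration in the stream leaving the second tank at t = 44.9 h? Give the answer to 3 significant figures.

Time constants: τᵢ = Vᵢ/Q for each well-mixed tank.
τ₁ = 35.3/1.03 = 34.272 h; τ₂ = 11.4/1.03 = 11.068 h.
Solving the cascade with C₁(0)=C₂(0)=0 gives C₂(t) = C_in[1 − (τ₁ e^(−t/τ₁) − τ₂ e^(−t/τ₂))/(τ₁ − τ₂)].
At t = 44.9: e^(−t/τ₁) = 0.26979, e^(−t/τ₂) = 0.017305.
C₂ = 3.65·[1 − (34.272·0.26979 − 11.068·0.017305)/(23.204)] = 3.65·0.60978 = 2.2257 g/L.

2.23 g/L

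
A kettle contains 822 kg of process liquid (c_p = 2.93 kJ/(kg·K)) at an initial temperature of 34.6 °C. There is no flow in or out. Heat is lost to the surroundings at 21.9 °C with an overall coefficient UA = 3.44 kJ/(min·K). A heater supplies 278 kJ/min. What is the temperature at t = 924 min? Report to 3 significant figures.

84.5 °C

Unsteady energy balance on the tank contents: M c_p dT/dt = −UA(T − T_amb) + Q̇.
dT/dt = (T_ss − T)/τ with T_ss = T_amb + Q̇/UA = 21.9 + 278/3.44 = 102.71 °C, τ = M c_p/UA = 822·2.93/3.44 = 700.13 min.
Integrating: T(t) = T_ss + (T₀ − T_ss) e^(−t/τ).
T(924) = 102.71 + (-68.114)·0.26720 = 84.514 °C.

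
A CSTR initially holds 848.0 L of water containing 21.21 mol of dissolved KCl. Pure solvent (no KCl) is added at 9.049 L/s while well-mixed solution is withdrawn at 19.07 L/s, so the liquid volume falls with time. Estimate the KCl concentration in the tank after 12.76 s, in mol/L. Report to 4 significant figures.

Let m(t) be the amount of KCl. Volume: V(t) = V₀ + (Q_in − Q_out) t = 848.0 − 10.0210 t; V(12.76) = 720.132 L.
Species balance (pure solvent in): dm/dt = −Q_out · m/V(t).
Separate: dm/m = −Q_out dt/V(t) ⇒ ln(m/m₀) = −(Q_out/(Q_in−Q_out)) ln(V/V₀).
m = m₀ (V₀/V)^(Q_out/(Q_in−Q_out)) = 21.21 × (848.0/720.132)^(-1.90300) = 15.5403 mol.
C = m/V = 15.5403/720.132 = 0.0215797 mol/L.

0.02158 mol/L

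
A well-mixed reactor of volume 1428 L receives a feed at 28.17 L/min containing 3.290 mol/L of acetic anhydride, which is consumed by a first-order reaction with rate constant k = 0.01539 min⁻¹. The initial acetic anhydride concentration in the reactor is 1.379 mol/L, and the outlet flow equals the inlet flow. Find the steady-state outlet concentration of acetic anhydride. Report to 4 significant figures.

Species balance: V dC/dt = Q C_in − Q C − k V C.
At steady state: 0 = Q C_in − (Q + kV) C_ss, so C_ss = Q C_in/(Q + kV).
C_ss = 28.17·3.290/(28.17 + 0.01539·1428) = 92.6793/50.1469 = 1.84816 mol/L.

1.848 mol/L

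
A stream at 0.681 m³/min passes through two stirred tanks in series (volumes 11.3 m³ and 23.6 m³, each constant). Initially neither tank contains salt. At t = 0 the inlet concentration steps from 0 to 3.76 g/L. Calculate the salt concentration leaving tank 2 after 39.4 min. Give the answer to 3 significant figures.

Each tank obeys Vᵢ dCᵢ/dt = Q(Cᵢ₋₁ − Cᵢ), so τᵢ = Vᵢ/Q.
τ₁ = 11.3/0.681 = 16.593 min; τ₂ = 23.6/0.681 = 34.655 min.
Solving the cascade with C₁(0)=C₂(0)=0 gives C₂(t) = C_in[1 − (τ₁ e^(−t/τ₁) − τ₂ e^(−t/τ₂))/(τ₁ − τ₂)].
At t = 39.4: e^(−t/τ₁) = 0.093065, e^(−t/τ₂) = 0.32080.
C₂ = 3.76·[1 − (16.593·0.093065 − 34.655·0.32080)/(-18.062)] = 3.76·0.46997 = 1.7671 g/L.

1.77 g/L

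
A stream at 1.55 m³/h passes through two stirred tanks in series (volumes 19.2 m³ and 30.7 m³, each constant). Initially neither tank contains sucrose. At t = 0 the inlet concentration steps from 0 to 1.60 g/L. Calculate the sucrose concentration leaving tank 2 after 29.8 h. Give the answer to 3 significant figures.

Species balance on tank i: dCᵢ/dt = (Cᵢ₋₁ − Cᵢ)/τᵢ with τᵢ = Vᵢ/Q.
τ₁ = 19.2/1.55 = 12.387 h; τ₂ = 30.7/1.55 = 19.806 h.
Solving the cascade with C₁(0)=C₂(0)=0 gives C₂(t) = C_in[1 − (τ₁ e^(−t/τ₁) − τ₂ e^(−t/τ₂))/(τ₁ − τ₂)].
At t = 29.8: e^(−t/τ₁) = 0.090200, e^(−t/τ₂) = 0.22211.
C₂ = 1.60·[1 − (12.387·0.090200 − 19.806·0.22211)/(-7.4194)] = 1.60·0.55764 = 0.89223 g/L.

0.892 g/L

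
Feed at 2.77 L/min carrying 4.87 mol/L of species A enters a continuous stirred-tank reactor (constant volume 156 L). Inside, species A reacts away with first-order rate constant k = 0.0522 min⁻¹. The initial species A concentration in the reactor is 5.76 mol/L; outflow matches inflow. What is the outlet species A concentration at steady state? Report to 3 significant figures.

1.24 mol/L

Species balance: V dC/dt = Q C_in − Q C − k V C.
Steady state (dC/dt = 0): C_ss = Q C_in/(Q + kV) = C_in/(1 + kV/Q).
C_ss = 2.77·4.87/(2.77 + 0.0522·156) = 13.490/10.913 = 1.2361 mol/L.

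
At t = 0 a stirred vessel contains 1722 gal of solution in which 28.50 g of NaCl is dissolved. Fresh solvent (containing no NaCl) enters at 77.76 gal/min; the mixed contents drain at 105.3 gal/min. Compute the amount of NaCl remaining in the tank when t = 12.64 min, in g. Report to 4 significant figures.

12.02 g

Total volume: dV/dt = Q_in − Q_out = -27.5400 gal/min, so V(t) = 1722 − 27.5400 t and V(12.64) = 1373.89 gal.
Species balance (pure solvent in): dm/dt = −Q_out · m/V(t).
Separate: dm/m = −Q_out dt/V(t) ⇒ ln(m/m₀) = −(Q_out/(Q_in−Q_out)) ln(V/V₀).
m = m₀ (V₀/V)^(Q_out/(Q_in−Q_out)) = 28.50 × (1722/1373.89)^(-3.82353) = 12.0180 g.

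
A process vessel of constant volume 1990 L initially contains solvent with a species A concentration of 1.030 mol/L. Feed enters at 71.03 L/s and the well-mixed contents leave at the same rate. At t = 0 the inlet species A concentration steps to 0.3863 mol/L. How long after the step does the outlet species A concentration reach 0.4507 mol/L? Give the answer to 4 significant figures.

64.50 s

Accumulation = in − out for the solute gives V dC/dt = Q(C_in − C), so τ = V/Q = 28.0163 s.
C(t) = C_in + (C₀ − C_in) e^(−t/τ). Set C = 0.4507 and solve for t:
e^(−t/τ) = (C − C_in)/(C₀ − C_in) = (0.4507 − 0.3863)/(1.030 − 0.3863) = 0.100047
t = −τ ln(…) = 28.0163 × 2.30212 = 64.4969 s.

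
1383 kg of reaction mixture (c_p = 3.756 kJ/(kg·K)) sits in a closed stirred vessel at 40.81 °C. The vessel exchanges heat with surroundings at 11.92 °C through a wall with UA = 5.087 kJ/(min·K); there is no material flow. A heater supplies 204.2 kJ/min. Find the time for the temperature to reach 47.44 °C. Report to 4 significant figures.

First-law balance (no shaft work): M c_p dT/dt = −UA(T − T_amb) + Q̇.
τ = M c_p/UA = 1021.14 min; T_ss = T_amb + Q̇/UA = 11.92 + 204.2/5.087 = 52.0615 °C.
T(t) = T_ss + (T₀ − T_ss)e^(−t/τ); set T = 47.44:
t = −τ ln[(T − T_ss)/(T₀ − T_ss)] = −1021.14 · ln(0.410747) = 908.589 min.

908.6 min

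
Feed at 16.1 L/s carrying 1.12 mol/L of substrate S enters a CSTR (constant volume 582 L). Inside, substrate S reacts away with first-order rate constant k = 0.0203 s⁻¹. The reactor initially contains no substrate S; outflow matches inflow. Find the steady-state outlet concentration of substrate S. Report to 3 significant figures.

V dC/dt = Q(C_in − C) − k V C.
At steady state: 0 = Q C_in − (Q + kV) C_ss, so C_ss = Q C_in/(Q + kV).
C_ss = 16.1·1.12/(16.1 + 0.0203·582) = 18.032/27.915 = 0.64597 mol/L.

0.646 mol/L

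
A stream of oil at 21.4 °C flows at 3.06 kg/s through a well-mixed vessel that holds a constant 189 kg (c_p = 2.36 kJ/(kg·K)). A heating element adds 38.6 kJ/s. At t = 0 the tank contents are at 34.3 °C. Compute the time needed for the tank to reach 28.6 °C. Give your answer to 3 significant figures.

86.7 s

M c_p dT/dt = ṁ c_p (T_in − T) + Q̇.
τ = M/ṁ = 61.765 s; T_ss = T_in + Q̇/(ṁ c_p) = 26.745 °C.
T(t) = T_ss + (T₀ − T_ss) e^(−t/τ). Set T = 28.6:
e^(−t/τ) = (28.6 − 26.745)/(34.3 − 26.745) = 0.24553
t = −61.765 · ln(0.24553) = 86.740 s.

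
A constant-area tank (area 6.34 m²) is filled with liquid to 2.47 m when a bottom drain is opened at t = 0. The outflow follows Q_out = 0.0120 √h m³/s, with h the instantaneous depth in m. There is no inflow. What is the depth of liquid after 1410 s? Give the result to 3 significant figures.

0.0563 m

With no inflow, A dh/dt = −0.0120 √h.
∫ h^(−1/2) dh = −(0.0120/A) ∫ dt, giving 2√h = 2√h₀ − (0.0120/A) t.
√h = √2.47 − 0.0120·1410/(2·6.34) = 1.5716 − 1.3344 = 0.23724.
h = 0.23724² = 0.056282 m.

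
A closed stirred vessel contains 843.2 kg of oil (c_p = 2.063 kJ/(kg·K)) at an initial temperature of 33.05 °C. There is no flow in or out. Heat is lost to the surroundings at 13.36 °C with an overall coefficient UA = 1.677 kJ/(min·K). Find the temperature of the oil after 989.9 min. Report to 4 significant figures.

Lumped-capacitance energy balance: M c_p dT/dt = UA(T_amb − T).
dT/dt = (T_ss − T)/τ with T_ss = T_amb = 13.3600 °C, τ = M c_p/UA = 843.2·2.063/1.677 = 1037.28 min.
Solution: T(t) = T_ss + (T₀ − T_ss) e^(−t/τ).
T(989.9) = 13.3600 + (19.6900)·0.385073 = 20.9421 °C.

20.94 °C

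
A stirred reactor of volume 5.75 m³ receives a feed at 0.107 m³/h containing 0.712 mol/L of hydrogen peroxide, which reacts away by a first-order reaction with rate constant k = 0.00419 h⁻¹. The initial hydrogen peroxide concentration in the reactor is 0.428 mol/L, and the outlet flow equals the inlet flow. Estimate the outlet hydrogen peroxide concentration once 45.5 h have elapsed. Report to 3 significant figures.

0.527 mol/L

Accumulation = in − out − consumed: V dC/dt = Q C_in − Q C − k V C.
This is linear with rate a = Q/V + k = 0.022799 h⁻¹.
C_ss = Q C_in/(Q + kV) = 0.58115 mol/L; C(t) = C_ss + (C₀ − C_ss) e^(−a t).
C(45.5) = 0.58115 + (-0.15315)·e^(−0.022799·45.5) = 0.58115 + (-0.15315)·0.35440 = 0.52687 mol/L.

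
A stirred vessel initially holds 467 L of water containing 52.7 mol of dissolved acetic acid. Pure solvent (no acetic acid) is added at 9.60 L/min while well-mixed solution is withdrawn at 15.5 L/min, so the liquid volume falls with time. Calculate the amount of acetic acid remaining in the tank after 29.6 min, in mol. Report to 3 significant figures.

15.4 mol

Total volume: dV/dt = Q_in − Q_out = -5.9000 L/min, so V(t) = 467 − 5.9000 t and V(29.6) = 292.36 L.
No acetic acid enters, so dm/dt = −Q_out · (m/V).
dm/m = −Q_out dt/(V₀ − 5.9000 t); integrating gives ln(m/m₀) = −(Q_out/(Q_in−Q_out)) ln(V/V₀).
m = m₀ (V₀/V)^(Q_out/(Q_in−Q_out)) = 52.7 × (467/292.36)^(-2.6271) = 15.398 mol.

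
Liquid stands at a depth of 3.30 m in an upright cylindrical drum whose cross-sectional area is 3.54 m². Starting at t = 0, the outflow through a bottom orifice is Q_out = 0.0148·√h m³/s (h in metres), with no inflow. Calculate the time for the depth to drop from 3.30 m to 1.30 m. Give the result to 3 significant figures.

324 s

With no inflow, A dh/dt = −0.0148 √h.
Separate and integrate: 2(√h − √h₀) = −(0.0148/A) t.
t = 2A(√h₀ − √h)/0.0148 = 2·3.54·(√3.30 − √1.30)/0.0148
  = 7.0800 × (1.8166 − 1.1402) / 0.0148 = 323.58 s.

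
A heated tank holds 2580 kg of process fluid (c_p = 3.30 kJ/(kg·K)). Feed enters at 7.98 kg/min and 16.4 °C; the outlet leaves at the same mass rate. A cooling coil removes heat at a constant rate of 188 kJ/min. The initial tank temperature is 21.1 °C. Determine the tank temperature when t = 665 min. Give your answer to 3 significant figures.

10.8 °C

M c_p dT/dt = ṁ c_p (T_in − T) − Q̇.
τ = M/ṁ = 323.31 min; T_ss = T_in − Q̇/(ṁ c_p) = 16.4 − 188/(7.98·3.30) = 9.2609 °C.
Solution: T(t) = T_ss + (T₀ − T_ss) e^(−t/τ).
T(665) = 9.2609 + (11.839)·e^(−665/323.31) = 9.2609 + (11.839)·0.12785 = 10.775 °C.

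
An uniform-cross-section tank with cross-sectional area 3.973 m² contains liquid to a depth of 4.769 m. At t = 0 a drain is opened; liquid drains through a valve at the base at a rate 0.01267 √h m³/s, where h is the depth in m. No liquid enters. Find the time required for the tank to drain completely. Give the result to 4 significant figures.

1370 s

Volume balance on the tank: A dh/dt = −0.01267 √h.
Separate and integrate: 2(√h − √h₀) = −(0.01267/A) t.
Set h = 0: 2√h₀ = (0.01267/A) t_empty ⇒ t_empty = 2A√h₀/0.01267.
t_empty = 2·3.973·√4.769/0.01267 = 7.94600·2.18380/0.01267 = 1369.57 s.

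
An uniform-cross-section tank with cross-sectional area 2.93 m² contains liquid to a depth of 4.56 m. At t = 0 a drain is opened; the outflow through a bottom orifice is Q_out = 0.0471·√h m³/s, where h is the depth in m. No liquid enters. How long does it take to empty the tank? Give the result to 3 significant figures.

Unsteady balance on liquid volume: A dh/dt = −0.0471 √h.
Separate and integrate: 2(√h − √h₀) = −(0.0471/A) t.
Tank is empty when √h = 0: t_empty = 2A√h₀/0.0471.
t_empty = 2·2.93·√4.56/0.0471 = 5.8600·2.1354/0.0471 = 265.68 s.

266 s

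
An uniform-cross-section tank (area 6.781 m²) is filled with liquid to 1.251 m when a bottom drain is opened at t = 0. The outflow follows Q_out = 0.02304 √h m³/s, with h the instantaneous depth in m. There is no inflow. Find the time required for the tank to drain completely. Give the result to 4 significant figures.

658.4 s

A dh/dt = −Q_out = −0.02304 √h.
Separate and integrate: 2(√h − √h₀) = −(0.02304/A) t.
Set h = 0: 2√h₀ = (0.02304/A) t_empty ⇒ t_empty = 2A√h₀/0.02304.
t_empty = 2·6.781·√1.251/0.02304 = 13.5620·1.11848/0.02304 = 658.370 s.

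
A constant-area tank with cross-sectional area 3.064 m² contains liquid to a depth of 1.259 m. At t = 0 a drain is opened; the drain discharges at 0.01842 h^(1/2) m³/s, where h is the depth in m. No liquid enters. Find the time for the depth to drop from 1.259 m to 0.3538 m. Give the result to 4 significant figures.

175.4 s

Accumulation of liquid (constant cross-section A): A dh/dt = −0.01842 √h.
∫ h^(−1/2) dh = −(0.01842/A) ∫ dt, giving 2√h = 2√h₀ − (0.01842/A) t.
t = 2A(√h₀ − √h)/0.01842 = 2·3.064·(√1.259 − √0.3538)/0.01842
  = 6.12800 × (1.12205 − 0.594811) / 0.01842 = 175.403 s.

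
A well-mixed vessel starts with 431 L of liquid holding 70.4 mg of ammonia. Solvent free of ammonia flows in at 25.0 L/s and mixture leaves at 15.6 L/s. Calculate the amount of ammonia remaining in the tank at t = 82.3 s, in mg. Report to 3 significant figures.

12.8 mg

Total volume: dV/dt = Q_in − Q_out = 9.4000 L/s, so V(t) = 431 + 9.4000 t and V(82.3) = 1204.6 L.
Species balance (pure solvent in): dm/dt = −Q_out · m/V(t).
dm/m = −Q_out dt/(V₀ + 9.4000 t); integrating gives ln(m/m₀) = −(Q_out/(Q_in−Q_out)) ln(V/V₀).
m = m₀ (V₀/V)^(Q_out/(Q_in−Q_out)) = 70.4 × (431/1204.6)^(1.6596) = 12.787 mg.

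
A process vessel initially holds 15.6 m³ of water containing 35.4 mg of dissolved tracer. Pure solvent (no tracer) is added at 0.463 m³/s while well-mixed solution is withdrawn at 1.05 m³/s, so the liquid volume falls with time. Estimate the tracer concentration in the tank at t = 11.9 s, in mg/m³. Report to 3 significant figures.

Total volume: dV/dt = Q_in − Q_out = -0.58700 m³/s, so V(t) = 15.6 − 0.58700 t and V(11.9) = 8.6147 m³.
Species balance (pure solvent in): dm/dt = −Q_out · m/V(t).
dm/m = −Q_out dt/(V₀ − 0.58700 t); integrating gives ln(m/m₀) = −(Q_out/(Q_in−Q_out)) ln(V/V₀).
m = m₀ (V₀/V)^(Q_out/(Q_in−Q_out)) = 35.4 × (15.6/8.6147)^(-1.7888) = 12.238 mg.
C = m/V = 12.238/8.6147 = 1.4206 mg/m³.

1.42 mg/m³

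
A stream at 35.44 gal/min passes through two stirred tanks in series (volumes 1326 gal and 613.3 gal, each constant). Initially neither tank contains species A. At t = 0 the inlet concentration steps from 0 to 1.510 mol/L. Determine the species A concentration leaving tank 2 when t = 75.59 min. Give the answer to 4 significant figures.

1.154 mol/L

Time constants: τᵢ = Vᵢ/Q for each well-mixed tank.
τ₁ = 1326/35.44 = 37.4153 min; τ₂ = 613.3/35.44 = 17.3053 min.
Tank 1: C₁ = C_in(1 − e^(−t/τ₁)). Tank 2 (τ₁ ≠ τ₂): C₂ = C_in[1 − (τ₁ e^(−t/τ₁) − τ₂ e^(−t/τ₂))/(τ₁ − τ₂)].
At t = 75.59: e^(−t/τ₁) = 0.132616, e^(−t/τ₂) = 0.0126763.
C₂ = 1.510·[1 − (37.4153·0.132616 − 17.3053·0.0126763)/(20.1100)] = 1.510·0.764171 = 1.15390 mol/L.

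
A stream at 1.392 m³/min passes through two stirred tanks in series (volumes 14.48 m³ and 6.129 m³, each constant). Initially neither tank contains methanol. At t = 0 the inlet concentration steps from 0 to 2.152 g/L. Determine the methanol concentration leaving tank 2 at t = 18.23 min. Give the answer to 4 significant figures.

1.530 g/L

Species balance on tank i: dCᵢ/dt = (Cᵢ₋₁ − Cᵢ)/τᵢ with τᵢ = Vᵢ/Q.
τ₁ = 14.48/1.392 = 10.4023 min; τ₂ = 6.129/1.392 = 4.40302 min.
Solving the cascade with C₁(0)=C₂(0)=0 gives C₂(t) = C_in[1 − (τ₁ e^(−t/τ₁) − τ₂ e^(−t/τ₂))/(τ₁ − τ₂)].
At t = 18.23: e^(−t/τ₁) = 0.173341, e^(−t/τ₂) = 0.0159174.
C₂ = 2.152·[1 − (10.4023·0.173341 − 4.40302·0.0159174)/(5.99928)] = 2.152·0.711123 = 1.53034 g/L.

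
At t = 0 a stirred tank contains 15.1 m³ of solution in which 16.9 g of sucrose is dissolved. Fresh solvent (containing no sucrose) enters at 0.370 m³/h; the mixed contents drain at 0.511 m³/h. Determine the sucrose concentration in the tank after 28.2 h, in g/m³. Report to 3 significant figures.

0.502 g/m³

Total volume: dV/dt = Q_in − Q_out = -0.14100 m³/h, so V(t) = 15.1 − 0.14100 t and V(28.2) = 11.124 m³.
No sucrose enters, so dm/dt = −Q_out · (m/V).
Separate: dm/m = −Q_out dt/V(t) ⇒ ln(m/m₀) = −(Q_out/(Q_in−Q_out)) ln(V/V₀).
m = m₀ (V₀/V)^(Q_out/(Q_in−Q_out)) = 16.9 × (15.1/11.124)^(-3.6241) = 5.5832 g.
C = m/V = 5.5832/11.124 = 0.50191 g/m³.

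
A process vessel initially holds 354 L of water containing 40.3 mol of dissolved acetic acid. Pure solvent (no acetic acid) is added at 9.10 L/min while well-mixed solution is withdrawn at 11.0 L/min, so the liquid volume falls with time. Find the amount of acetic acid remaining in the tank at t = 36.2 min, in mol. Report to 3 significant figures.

11.5 mol

Let m(t) be the amount of acetic acid. Volume: V(t) = V₀ + (Q_in − Q_out) t = 354 − 1.9000 t; V(36.2) = 285.22 L.
Species balance (pure solvent in): dm/dt = −Q_out · m/V(t).
Separate: dm/m = −Q_out dt/V(t) ⇒ ln(m/m₀) = −(Q_out/(Q_in−Q_out)) ln(V/V₀).
m = m₀ (V₀/V)^(Q_out/(Q_in−Q_out)) = 40.3 × (354/285.22)^(-5.7895) = 11.538 mol.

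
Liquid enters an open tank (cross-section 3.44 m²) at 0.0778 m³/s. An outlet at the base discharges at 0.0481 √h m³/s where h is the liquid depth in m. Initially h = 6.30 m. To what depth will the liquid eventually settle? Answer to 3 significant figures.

Level balance: A dh/dt = 0.0778 − 0.0481 √h. Setting dh/dt = 0:
Q_in = 0.0481 √h_ss ⇒ √h_ss = 0.0778/0.0481 = 1.6175.
h_ss = 1.6175² = 2.6162 m. (Since h₀ = 6.30 m > h_ss, the level will fall toward this value.)

2.62 m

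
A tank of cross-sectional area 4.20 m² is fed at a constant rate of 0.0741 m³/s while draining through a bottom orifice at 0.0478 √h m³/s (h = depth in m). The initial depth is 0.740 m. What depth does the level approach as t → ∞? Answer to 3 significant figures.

2.40 m

Level balance: A dh/dt = 0.0741 − 0.0478 √h. Setting dh/dt = 0:
Q_in = 0.0478 √h_ss ⇒ √h_ss = 0.0741/0.0478 = 1.5502.
h_ss = 1.5502² = 2.4031 m. (Since h₀ = 0.740 m < h_ss, the level will rise toward this value.)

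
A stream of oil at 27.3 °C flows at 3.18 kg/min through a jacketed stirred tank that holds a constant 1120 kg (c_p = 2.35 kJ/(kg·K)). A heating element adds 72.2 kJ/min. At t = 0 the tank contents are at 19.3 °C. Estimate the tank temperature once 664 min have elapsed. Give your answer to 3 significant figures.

M c_p dT/dt = ṁ c_p (T_in − T) + Q̇.
Rearrange: dT/dt = (T_ss − T)/τ with τ = M/ṁ = 352.20 min and T_ss = T_in + Q̇/(ṁ c_p) = 36.961 °C.
Integrating: T(t) = T_ss + (T₀ − T_ss) e^(−t/τ).
T(664) = 36.961 + (-17.661)·e^(−664/352.20) = 36.961 + (-17.661)·0.15179 = 34.281 °C.

34.3 °C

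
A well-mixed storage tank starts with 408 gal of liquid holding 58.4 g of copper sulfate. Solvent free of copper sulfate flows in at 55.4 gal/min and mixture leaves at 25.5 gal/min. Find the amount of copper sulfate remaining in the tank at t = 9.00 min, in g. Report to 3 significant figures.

Let m(t) be the amount of copper sulfate. Volume: V(t) = V₀ + (Q_in − Q_out) t = 408 + 29.900 t; V(9.00) = 677.10 gal.
Solute balance: dm/dt = 0 − Q_out C = −Q_out m/V(t).
dm/m = −Q_out dt/(V₀ + 29.900 t); integrating gives ln(m/m₀) = −(Q_out/(Q_in−Q_out)) ln(V/V₀).
m = m₀ (V₀/V)^(Q_out/(Q_in−Q_out)) = 58.4 × (408/677.10)^(0.85284) = 37.913 g.

37.9 g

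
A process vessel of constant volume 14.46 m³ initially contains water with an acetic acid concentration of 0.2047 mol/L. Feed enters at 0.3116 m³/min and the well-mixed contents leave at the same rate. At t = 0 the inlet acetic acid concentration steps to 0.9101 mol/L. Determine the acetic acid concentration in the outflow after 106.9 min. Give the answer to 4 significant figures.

0.8396 mol/L

Species balance on the tank: V dC/dt = Q(C_in − C).
So dC/dt = (C_in − C)/τ with τ = V/Q = 14.46/0.3116 = 46.4056 min.
Integrating: C(t) = C_in + (C₀ − C_in) e^(−t/τ).
C(106.9) = 0.9101 + (0.2047 − 0.9101)·e^(−106.9/46.4056) = 0.9101 + (-0.705400)·0.0998987 = 0.839631 mol/L.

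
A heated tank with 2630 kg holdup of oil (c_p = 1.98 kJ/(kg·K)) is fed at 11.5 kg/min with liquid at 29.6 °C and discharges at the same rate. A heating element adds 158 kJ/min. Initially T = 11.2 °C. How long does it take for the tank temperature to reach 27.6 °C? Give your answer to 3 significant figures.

M c_p dT/dt = ṁ c_p (T_in − T) + Q̇.
τ = M/ṁ = 228.70 min; T_ss = T_in + Q̇/(ṁ c_p) = 36.539 °C.
T(t) = T_ss + (T₀ − T_ss) e^(−t/τ). Set T = 27.6:
e^(−t/τ) = (27.6 − 36.539)/(11.2 − 36.539) = 0.35278
t = −228.70 · ln(0.35278) = 238.28 min.

238 min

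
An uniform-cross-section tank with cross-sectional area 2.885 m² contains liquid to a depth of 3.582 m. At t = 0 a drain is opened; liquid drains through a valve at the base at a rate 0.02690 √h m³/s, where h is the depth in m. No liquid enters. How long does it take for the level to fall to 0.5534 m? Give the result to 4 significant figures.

A dh/dt = −Q_out = −0.02690 √h.
Separate and integrate: 2(√h − √h₀) = −(0.02690/A) t.
t = 2A(√h₀ − √h)/0.02690 = 2·2.885·(√3.582 − √0.5534)/0.02690
  = 5.77000 × (1.89262 − 0.743909) / 0.02690 = 246.396 s.

246.4 s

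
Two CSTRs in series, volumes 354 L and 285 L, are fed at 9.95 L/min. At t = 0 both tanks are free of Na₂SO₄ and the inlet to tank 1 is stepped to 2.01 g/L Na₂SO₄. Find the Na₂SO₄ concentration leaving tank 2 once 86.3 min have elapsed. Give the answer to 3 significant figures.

1.51 g/L

Species balance on tank i: dCᵢ/dt = (Cᵢ₋₁ − Cᵢ)/τᵢ with τᵢ = Vᵢ/Q.
τ₁ = 354/9.95 = 35.578 min; τ₂ = 285/9.95 = 28.643 min.
Solving the cascade with C₁(0)=C₂(0)=0 gives C₂(t) = C_in[1 − (τ₁ e^(−t/τ₁) − τ₂ e^(−t/τ₂))/(τ₁ − τ₂)].
At t = 86.3: e^(−t/τ₁) = 0.088419, e^(−t/τ₂) = 0.049147.
C₂ = 2.01·[1 − (35.578·0.088419 − 28.643·0.049147)/(6.9347)] = 2.01·0.74937 = 1.5062 g/L.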